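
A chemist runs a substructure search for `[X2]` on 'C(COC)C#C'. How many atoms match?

3

The query [X2] means: any atom with exactly two total connections (bonds + H).
Check the 6 heavy atoms by environment: 3× C (X4) → no; 1× O (X2) → match; 2× C (X2) → match.
Summing the matching environments: 1 + 2 = 3 matching atoms.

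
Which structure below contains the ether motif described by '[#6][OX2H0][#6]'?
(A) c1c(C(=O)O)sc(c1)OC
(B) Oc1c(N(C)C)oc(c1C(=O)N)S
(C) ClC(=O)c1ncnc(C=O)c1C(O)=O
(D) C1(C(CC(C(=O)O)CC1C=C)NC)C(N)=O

A

[#6][OX2H0][#6] describes an aliphatic oxygen bridging two carbons with no H on the oxygen (an ether).
(A) contains a methoxy ether (-OCH3), which satisfies every atom and bond constraint.
(B) has a hydroxyl group (-OH) but the oxygen has H1, not H0 bridging two carbons.
(C) has a carboxylic acid group (-C(=O)OH) but the -OH oxygen has H1; the =O is OX1, not OX2.
(D) has a carboxylic acid group (-C(=O)OH) but the -OH oxygen has H1; the =O is OX1, not OX2.
So the answer is (A).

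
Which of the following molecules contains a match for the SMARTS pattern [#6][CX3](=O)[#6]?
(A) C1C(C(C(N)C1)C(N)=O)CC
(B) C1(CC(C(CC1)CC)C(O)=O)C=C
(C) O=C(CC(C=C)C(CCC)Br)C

C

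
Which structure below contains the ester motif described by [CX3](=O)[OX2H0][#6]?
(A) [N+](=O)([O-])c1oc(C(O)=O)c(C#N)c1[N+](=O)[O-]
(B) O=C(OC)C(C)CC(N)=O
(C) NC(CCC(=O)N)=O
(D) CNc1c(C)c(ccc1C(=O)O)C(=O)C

[CX3](=O)[OX2H0][#6] describes a carbonyl carbon bonded to an oxygen that is itself bonded to carbon (no H on that O) (an ester).
(A) has a carboxylic acid group (-C(=O)OH) but the singly-bonded O carries H (OX2H1, not H0).
(B) contains a methyl-ester group (-C(=O)OCH3), which satisfies every atom and bond constraint.
(C) has a primary amide (-C(=O)NH2) but the carbonyl is bonded to N, not to an O-C linkage.
(D) has a carboxylic acid group (-C(=O)OH) but the singly-bonded O carries H (OX2H1, not H0).
So the answer is (B).

B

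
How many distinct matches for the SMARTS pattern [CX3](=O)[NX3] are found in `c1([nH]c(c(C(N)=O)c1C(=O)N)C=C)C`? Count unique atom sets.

2

[CX3](=O)[NX3] is the SMARTS for an amide: a carbonyl carbon bonded to a trivalent nitrogen.
The molecule carries 2 separate instances of a primary amide (-C(=O)NH2) meeting every constraint; each maps to a distinct set of atoms, giving 2 matches.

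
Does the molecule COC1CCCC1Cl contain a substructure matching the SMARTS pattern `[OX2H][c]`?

The pattern [OX2H][c] describes a hydroxyl oxygen attached to an aromatic carbon — a phenol.
The closest candidate here is a methoxy ether (-OCH3), but the oxygen has H0, not H1. No other fragment satisfies the full query, so there is no match.

No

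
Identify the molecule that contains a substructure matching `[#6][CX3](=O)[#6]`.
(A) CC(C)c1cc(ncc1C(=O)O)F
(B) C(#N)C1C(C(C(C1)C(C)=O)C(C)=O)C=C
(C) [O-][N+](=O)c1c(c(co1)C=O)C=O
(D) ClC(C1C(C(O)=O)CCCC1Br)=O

B

[#6][CX3](=O)[#6] describes a carbonyl carbon (no H) flanked by two carbons (a ketone).
(A) has a carboxylic acid group (-C(=O)OH) but one neighbour of the carbonyl carbon is O, not C.
(B) contains an acetyl/ketone group (-C(=O)CH3), which satisfies every atom and bond constraint.
(C) has an aldehyde (-CHO) but the carbonyl carbon has H1, so it is not flanked by two carbons.
(D) has a carboxylic acid group (-C(=O)OH) but one neighbour of the carbonyl carbon is O, not C.
So the answer is (B).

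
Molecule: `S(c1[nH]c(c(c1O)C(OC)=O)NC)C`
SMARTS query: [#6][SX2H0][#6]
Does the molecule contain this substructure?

The pattern [#6][SX2H0][#6] describes an aliphatic sulfur bridging two carbons with no H on the sulfur — a thioether.
The molecule carries a methylthio ether (-SCH3), whose atoms satisfy every constraint of the query, so the pattern matches.

Yes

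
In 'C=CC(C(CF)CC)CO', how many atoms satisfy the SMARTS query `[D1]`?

4

The query [D1] means: atom with exactly one heavy-atom neighbour (degree 1).
Check the 10 heavy atoms by environment: 4× C (D2) → no; 2× C (D3) → no; 1× O (D1) → match; 2× C (D1) → match; 1× F (D1) → match.
Summing the matching environments: 1 + 2 + 1 = 4 matching atoms.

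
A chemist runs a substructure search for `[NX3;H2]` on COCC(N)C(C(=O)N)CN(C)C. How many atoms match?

The query [NX3;H2] means: aliphatic N with 3 total connections, two of them H — an -NH2 nitrogen (amine or amide).
Check the 13 heavy atoms by environment: 2× C (H2, X4) → no; 2× C (H1, X4) → no; 1× C (H0, X3) → no; 1× O (H0, X1) → no; 2× N (H2, X3) → match; 1× O (H0, X2) → no; 3× C (H3, X4) → no; 1× N (H0, X3) → no.
That gives 2 matching atoms.

2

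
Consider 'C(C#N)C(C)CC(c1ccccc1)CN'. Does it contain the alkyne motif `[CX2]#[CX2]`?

No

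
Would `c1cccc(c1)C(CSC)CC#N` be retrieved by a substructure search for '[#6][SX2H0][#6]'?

Yes

The pattern [#6][SX2H0][#6] describes an aliphatic sulfur bridging two carbons with no H on the sulfur — a thioether.
The molecule carries a methylthio ether (-SCH3), whose atoms satisfy every constraint of the query, so the pattern matches.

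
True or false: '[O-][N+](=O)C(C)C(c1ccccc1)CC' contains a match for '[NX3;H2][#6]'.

The pattern [NX3;H2][#6] describes a trivalent nitrogen with two H attached to carbon — a primary amine.
The closest candidate here is a nitro group (-[N+](=O)[O-]), but the nitrogen is [N+] with no H, not NX3H2. No other fragment satisfies the full query, so there is no match.

False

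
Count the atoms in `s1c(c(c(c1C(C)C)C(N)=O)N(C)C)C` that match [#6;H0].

5

Check the 15 heavy atoms by environment: 1× s (aromatic, H0) → no; 4× c (aromatic, H0) → match; 1× N (H0) → no; 5× C (H3) → no; 1× C (H0) → match; 1× O (H0) → no; 1× N (H2) → no; 1× C (H1) → no.
Summing the matching environments: 4 + 1 = 5 matching atoms.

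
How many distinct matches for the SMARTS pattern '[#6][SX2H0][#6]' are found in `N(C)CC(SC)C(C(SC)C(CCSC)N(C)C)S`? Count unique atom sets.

3

[#6][SX2H0][#6] is the SMARTS for a thioether: an aliphatic sulfur bridging two carbons with no H on the sulfur.
The molecule carries 3 separate instances of a methylthio ether (-SCH3) meeting every constraint; each maps to a distinct set of atoms, giving 3 matches.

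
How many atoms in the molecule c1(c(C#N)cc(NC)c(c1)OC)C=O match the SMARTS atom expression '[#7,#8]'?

4

The query [#7,#8] means: nitrogen or oxygen (comma = OR).
Check the 14 heavy atoms by environment: 6× c (aromatic) → no; 4× C → no; 2× O → match; 2× N → match.
Summing the matching environments: 2 + 2 = 4 matching atoms.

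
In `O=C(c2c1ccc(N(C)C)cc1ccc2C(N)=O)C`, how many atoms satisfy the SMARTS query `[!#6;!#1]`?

4

The query [!#6;!#1] means: not carbon and not hydrogen — any heteroatom.
Check the 19 heavy atoms by environment: 10× c (aromatic) → no; 5× C → no; 2× O → match; 2× N → match.
Summing the matching environments: 2 + 2 = 4 matching atoms.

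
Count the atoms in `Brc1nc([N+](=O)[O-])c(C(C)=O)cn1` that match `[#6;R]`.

Check the 13 heavy atoms by environment: 2× n (aromatic, in 6-ring) → no; 4× c (aromatic, in 6-ring) → match; 2× C (acyclic) → no; 2× O (acyclic) → no; 1× N (charge +1, acyclic) → no; 1× O (charge -1, acyclic) → no; 1× Br (acyclic) → no.
That gives 4 matching atoms.

4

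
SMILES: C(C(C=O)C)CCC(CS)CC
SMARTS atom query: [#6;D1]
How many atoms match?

2

The query [#6;D1] means: carbon bonded to exactly one heavy atom.
Check the 12 heavy atoms by environment: 6× C (D2) → no; 2× C (D3) → no; 2× C (D1) → match; 1× O (D1) → no; 1× S (D1) → no.
That gives 2 matching atoms.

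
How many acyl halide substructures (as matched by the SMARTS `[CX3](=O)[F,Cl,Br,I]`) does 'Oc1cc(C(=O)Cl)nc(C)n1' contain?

[CX3](=O)[F,Cl,Br,I] is the SMARTS for an acyl halide: a carbonyl carbon bonded to a halogen.
Exactly one fragment in the molecule meets all constraints, giving 1 match.

1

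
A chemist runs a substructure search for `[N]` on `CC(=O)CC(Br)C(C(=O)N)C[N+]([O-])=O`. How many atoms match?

The query [N] means: uppercase N matches aliphatic (non-aromatic) nitrogen only.
Check the 14 heavy atoms by environment: 7× C → no; 3× O → no; 1× N → match; 1× Br → no; 1× N (charge +1) → match; 1× O (charge -1) → no.
Summing the matching environments: 1 + 1 = 2 matching atoms.

2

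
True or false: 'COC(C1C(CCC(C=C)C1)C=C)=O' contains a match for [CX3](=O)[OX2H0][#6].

The pattern [CX3](=O)[OX2H0][#6] describes a carbonyl carbon bonded to an oxygen that is itself bonded to carbon (no H on that O) — an ester.
The molecule carries a methyl-ester group (-C(=O)OCH3), whose atoms satisfy every constraint of the query, so the pattern matches.

True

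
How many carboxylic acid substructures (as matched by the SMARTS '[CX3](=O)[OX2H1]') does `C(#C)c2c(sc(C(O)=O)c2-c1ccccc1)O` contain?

1

[CX3](=O)[OX2H1] is the SMARTS for a carboxylic acid: an sp2 carbon double-bonded to O and single-bonded to an -OH oxygen.
Exactly one fragment in the molecule meets all constraints, giving 1 match.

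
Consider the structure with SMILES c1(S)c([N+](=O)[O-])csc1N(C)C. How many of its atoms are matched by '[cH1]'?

1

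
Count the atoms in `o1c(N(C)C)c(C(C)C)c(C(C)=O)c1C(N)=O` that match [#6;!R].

The query [#6;!R] means: carbon not in any ring.
Check the 17 heavy atoms by environment: 1× o (aromatic, in 5-ring) → no; 4× c (aromatic, in 5-ring) → no; 8× C (acyclic) → match; 2× O (acyclic) → no; 2× N (acyclic) → no.
That gives 8 matching atoms.

8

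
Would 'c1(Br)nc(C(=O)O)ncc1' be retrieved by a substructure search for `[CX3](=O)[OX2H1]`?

Yes

The pattern [CX3](=O)[OX2H1] describes an sp2 carbon double-bonded to O and single-bonded to an -OH oxygen — a carboxylic acid.
The molecule carries a carboxylic acid group (-C(=O)OH), whose atoms satisfy every constraint of the query, so the pattern matches.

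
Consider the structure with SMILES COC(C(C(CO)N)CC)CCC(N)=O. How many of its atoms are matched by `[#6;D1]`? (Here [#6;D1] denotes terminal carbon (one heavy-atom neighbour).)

2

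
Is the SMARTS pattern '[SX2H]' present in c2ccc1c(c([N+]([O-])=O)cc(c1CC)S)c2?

The pattern [SX2H] describes an aliphatic sulfur with two connections, one being H — a thiol.
The molecule carries a thiol (-SH), whose atoms satisfy every constraint of the query, so the pattern matches.

Yes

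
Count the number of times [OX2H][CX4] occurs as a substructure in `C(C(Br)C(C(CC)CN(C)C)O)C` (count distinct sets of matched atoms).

1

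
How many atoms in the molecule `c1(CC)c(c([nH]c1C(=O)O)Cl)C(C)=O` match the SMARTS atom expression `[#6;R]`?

4

The query [#6;R] means: carbon that is part of a ring.
Check the 14 heavy atoms by environment: 1× n (aromatic, in 5-ring) → no; 4× c (aromatic, in 5-ring) → match; 5× C (acyclic) → no; 3× O (acyclic) → no; 1× Cl (acyclic) → no.
That gives 4 matching atoms.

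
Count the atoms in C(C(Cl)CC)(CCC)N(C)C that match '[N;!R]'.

1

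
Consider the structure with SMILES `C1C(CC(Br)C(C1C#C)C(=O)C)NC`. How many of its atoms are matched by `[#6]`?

11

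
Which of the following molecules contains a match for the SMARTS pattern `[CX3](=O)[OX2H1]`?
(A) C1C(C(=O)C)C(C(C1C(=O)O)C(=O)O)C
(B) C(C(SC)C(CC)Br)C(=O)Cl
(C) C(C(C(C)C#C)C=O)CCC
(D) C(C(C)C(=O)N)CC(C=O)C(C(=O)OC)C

A

[CX3](=O)[OX2H1] describes an sp2 carbon double-bonded to O and single-bonded to an -OH oxygen (a carboxylic acid).
(A) contains a carboxylic acid group (-C(=O)OH), which satisfies every atom and bond constraint.
(B) has an acyl chloride (-C(=O)Cl) but the carbonyl is bonded to Cl, not to an -OH oxygen.
(C) has an aldehyde (-CHO) but there is no singly-bonded oxygen on the carbonyl carbon.
(D) has a methyl-ester group (-C(=O)OCH3) but the singly-bonded O has no H (OX2H0, not OX2H1).
So the answer is (A).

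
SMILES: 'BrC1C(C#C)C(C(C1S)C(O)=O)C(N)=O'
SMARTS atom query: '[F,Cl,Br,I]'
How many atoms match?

1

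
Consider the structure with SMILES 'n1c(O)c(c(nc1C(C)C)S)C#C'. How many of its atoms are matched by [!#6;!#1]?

4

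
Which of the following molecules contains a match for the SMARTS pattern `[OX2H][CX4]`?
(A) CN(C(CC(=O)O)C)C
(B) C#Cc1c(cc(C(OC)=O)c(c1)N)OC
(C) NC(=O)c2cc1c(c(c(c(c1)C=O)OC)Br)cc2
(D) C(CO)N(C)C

[OX2H][CX4] describes a hydroxyl oxygen bound to an sp3 (X4) carbon (an aliphatic alcohol).
(A) has a carboxylic acid group (-C(=O)OH) but the -OH is on a CX3 carbonyl carbon, not a CX4 carbon.
(B) has a methoxy ether (-OCH3) but the oxygen has H0 (ether), not H1.
(C) has a methoxy ether (-OCH3) but the oxygen has H0 (ether), not H1.
(D) contains a hydroxyl group (-OH), which satisfies every atom and bond constraint.
So the answer is (D).

D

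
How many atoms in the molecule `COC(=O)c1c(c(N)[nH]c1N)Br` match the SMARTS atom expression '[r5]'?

5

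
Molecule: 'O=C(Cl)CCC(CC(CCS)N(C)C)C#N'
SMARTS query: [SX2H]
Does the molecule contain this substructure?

The pattern [SX2H] describes an aliphatic sulfur with two connections, one being H — a thiol.
The molecule carries a thiol (-SH), whose atoms satisfy every constraint of the query, so the pattern matches.

Yes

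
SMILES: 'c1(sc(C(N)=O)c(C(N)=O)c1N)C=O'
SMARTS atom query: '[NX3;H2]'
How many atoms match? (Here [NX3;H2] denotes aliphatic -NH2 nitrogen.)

Check the 14 heavy atoms by environment: 1× s (aromatic, H0, X2) → no; 4× c (aromatic, H0, X3) → no; 3× N (H2, X3) → match; 2× C (H0, X3) → no; 3× O (H0, X1) → no; 1× C (H1, X3) → no.
That gives 3 matching atoms.

3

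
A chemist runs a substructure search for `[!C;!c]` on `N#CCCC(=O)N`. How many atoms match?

3

The query [!C;!c] means: neither aliphatic nor aromatic carbon — same as [!#6].
Check the 7 heavy atoms by environment: 4× C → no; 1× O → match; 2× N → match.
Summing the matching environments: 1 + 2 = 3 matching atoms.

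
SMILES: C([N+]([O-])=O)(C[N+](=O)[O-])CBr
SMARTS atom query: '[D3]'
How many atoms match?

3

Check the 10 heavy atoms by environment: 2× C (D2) → no; 1× C (D3) → match; 1× Br (D1) → no; 2× N (charge +1, D3) → match; 2× O (charge -1, D1) → no; 2× O (D1) → no.
Summing the matching environments: 1 + 2 = 3 matching atoms.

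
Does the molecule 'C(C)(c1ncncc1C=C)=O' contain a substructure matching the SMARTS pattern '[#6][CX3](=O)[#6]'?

Yes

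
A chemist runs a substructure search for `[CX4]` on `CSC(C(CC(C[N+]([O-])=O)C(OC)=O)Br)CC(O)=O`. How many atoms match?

The query [CX4] means: C with X4: aliphatic carbon with exactly 4 total connections (bonds + H).
Check the 19 heavy atoms by environment: 8× C (X4) → match; 1× N (charge +1, X3) → no; 1× O (charge -1, X1) → no; 3× O (X1) → no; 1× Br (X1) → no; 2× C (X3) → no; 2× O (X2) → no; 1× S (X2) → no.
That gives 8 matching atoms.

8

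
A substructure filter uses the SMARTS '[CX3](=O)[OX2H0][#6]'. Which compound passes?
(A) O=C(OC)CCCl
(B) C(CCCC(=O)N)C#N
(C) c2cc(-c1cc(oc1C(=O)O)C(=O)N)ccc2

[CX3](=O)[OX2H0][#6] describes a carbonyl carbon bonded to an oxygen that is itself bonded to carbon (no H on that O) (an ester).
(A) contains a methyl-ester group (-C(=O)OCH3), which satisfies every atom and bond constraint.
(B) has a primary amide (-C(=O)NH2) but the carbonyl is bonded to N, not to an O-C linkage.
(C) has a primary amide (-C(=O)NH2) but the carbonyl is bonded to N, not to an O-C linkage.
So the answer is (A).

A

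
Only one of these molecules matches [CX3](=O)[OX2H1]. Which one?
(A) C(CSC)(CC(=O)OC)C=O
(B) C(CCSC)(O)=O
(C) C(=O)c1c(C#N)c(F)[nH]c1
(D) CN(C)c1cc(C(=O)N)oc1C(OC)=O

[CX3](=O)[OX2H1] describes an sp2 carbon double-bonded to O and single-bonded to an -OH oxygen (a carboxylic acid).
(A) has an aldehyde (-CHO) but there is no singly-bonded oxygen on the carbonyl carbon.
(B) contains a carboxylic acid group (-C(=O)OH), which satisfies every atom and bond constraint.
(C) has an aldehyde (-CHO) but there is no singly-bonded oxygen on the carbonyl carbon.
(D) has a methyl-ester group (-C(=O)OCH3) but the singly-bonded O has no H (OX2H0, not OX2H1).
So the answer is (B).

B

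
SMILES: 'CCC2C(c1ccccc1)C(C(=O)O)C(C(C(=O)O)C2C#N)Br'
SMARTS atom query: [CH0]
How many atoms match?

3

Check the 23 heavy atoms by environment: 6× C (H1) → no; 1× c (aromatic, H0) → no; 5× c (aromatic, H1) → no; 1× C (H2) → no; 1× C (H3) → no; 1× Br (H0) → no; 3× C (H0) → match; 1× N (H0) → no; 2× O (H0) → no; 2× O (H1) → no.
That gives 3 matching atoms.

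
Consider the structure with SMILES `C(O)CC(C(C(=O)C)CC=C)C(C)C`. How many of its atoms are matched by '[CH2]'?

4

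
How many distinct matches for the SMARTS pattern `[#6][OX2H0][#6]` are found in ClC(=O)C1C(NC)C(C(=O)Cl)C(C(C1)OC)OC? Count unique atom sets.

2

[#6][OX2H0][#6] is the SMARTS for an ether: an aliphatic oxygen bridging two carbons with no H on the oxygen.
The molecule carries 2 separate instances of a methoxy ether (-OCH3) meeting every constraint; each maps to a distinct set of atoms, giving 2 matches.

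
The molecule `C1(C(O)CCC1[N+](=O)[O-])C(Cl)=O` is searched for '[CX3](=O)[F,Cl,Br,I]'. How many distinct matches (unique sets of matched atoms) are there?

1

[CX3](=O)[F,Cl,Br,I] is the SMARTS for an acyl halide: a carbonyl carbon bonded to a halogen.
Exactly one fragment in the molecule meets all constraints, giving 1 match.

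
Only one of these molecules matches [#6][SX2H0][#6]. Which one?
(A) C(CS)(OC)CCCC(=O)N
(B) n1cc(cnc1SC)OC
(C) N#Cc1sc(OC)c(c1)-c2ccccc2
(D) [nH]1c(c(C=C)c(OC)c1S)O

B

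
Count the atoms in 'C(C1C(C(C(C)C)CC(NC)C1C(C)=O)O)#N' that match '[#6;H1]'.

The query [#6;H1] means: any carbon bearing exactly one hydrogen.
Check the 17 heavy atoms by environment: 6× C (H1) → match; 1× C (H2) → no; 1× N (H1) → no; 4× C (H3) → no; 2× C (H0) → no; 1× O (H0) → no; 1× N (H0) → no; 1× O (H1) → no.
That gives 6 matching atoms.

6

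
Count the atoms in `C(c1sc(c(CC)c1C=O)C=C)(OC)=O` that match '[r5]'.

The query [r5] means: r5 matches atoms in a five-membered ring.
Check the 15 heavy atoms by environment: 1× s (aromatic, in 5-ring) → match; 4× c (aromatic, in 5-ring) → match; 7× C (acyclic) → no; 3× O (acyclic) → no.
Summing the matching environments: 1 + 4 = 5 matching atoms.

5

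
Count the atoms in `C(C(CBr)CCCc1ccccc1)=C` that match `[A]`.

8

The query [A] means: A matches any aliphatic (non-aromatic) heavy atom.
Check the 14 heavy atoms by environment: 7× C → match; 1× Br → match; 6× c (aromatic) → no.
Summing the matching environments: 7 + 1 = 8 matching atoms.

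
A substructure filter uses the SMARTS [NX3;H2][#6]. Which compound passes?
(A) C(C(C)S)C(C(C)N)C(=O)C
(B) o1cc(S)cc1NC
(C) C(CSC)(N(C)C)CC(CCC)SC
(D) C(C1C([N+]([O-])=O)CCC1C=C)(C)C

A

[NX3;H2][#6] describes a trivalent nitrogen with two H attached to carbon (a primary amine).
(A) contains a primary amino group (-NH2), which satisfies every atom and bond constraint.
(B) has an N-methylamino group (-NHCH3) but the nitrogen bears two carbons and only one H (H1), not H2.
(C) has a dimethylamino group (-N(CH3)2) but the nitrogen has H0, not H2.
(D) has a nitro group (-[N+](=O)[O-]) but the nitrogen is [N+] with no H, not NX3H2.
So the answer is (A).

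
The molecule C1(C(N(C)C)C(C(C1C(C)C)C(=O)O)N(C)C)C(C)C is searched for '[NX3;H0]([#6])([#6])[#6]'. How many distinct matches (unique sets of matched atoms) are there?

[NX3;H0]([#6])([#6])[#6] is the SMARTS for a tertiary amine: a trivalent nitrogen with no H, bonded to three carbons.
The molecule carries 2 separate instances of a dimethylamino group (-N(CH3)2) meeting every constraint; each maps to a distinct set of atoms, giving 2 matches.

2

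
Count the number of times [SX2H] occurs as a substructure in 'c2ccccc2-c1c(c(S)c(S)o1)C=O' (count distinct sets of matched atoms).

[SX2H] is the SMARTS for a thiol: an aliphatic sulfur with two connections, one being H.
The molecule carries 2 separate instances of a thiol (-SH) meeting every constraint; each maps to a distinct set of atoms, giving 2 matches.

2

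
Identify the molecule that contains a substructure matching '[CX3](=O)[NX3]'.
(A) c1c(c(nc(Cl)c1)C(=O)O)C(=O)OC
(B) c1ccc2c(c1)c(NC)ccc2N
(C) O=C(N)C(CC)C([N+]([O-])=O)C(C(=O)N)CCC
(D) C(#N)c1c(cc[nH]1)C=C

C

[CX3](=O)[NX3] describes a carbonyl carbon bonded to a trivalent nitrogen (an amide).
(A) has a carboxylic acid group (-C(=O)OH) but the carbonyl is bonded to O, not to an NX3 nitrogen.
(B) has a primary amino group (-NH2) but the -NH2 is not attached to a carbonyl carbon.
(C) contains a primary amide (-C(=O)NH2), which satisfies every atom and bond constraint.
(D) has a nitrile (-C#N) but the nitrile N is NX1 (triple-bonded), not NX3.
So the answer is (C).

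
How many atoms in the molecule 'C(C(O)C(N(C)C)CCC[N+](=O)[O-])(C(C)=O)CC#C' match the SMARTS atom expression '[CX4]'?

10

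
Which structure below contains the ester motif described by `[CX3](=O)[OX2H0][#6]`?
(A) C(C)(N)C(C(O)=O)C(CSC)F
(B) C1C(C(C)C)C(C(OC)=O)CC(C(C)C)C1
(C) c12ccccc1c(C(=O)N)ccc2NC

B

[CX3](=O)[OX2H0][#6] describes a carbonyl carbon bonded to an oxygen that is itself bonded to carbon (no H on that O) (an ester).
(A) has a carboxylic acid group (-C(=O)OH) but the singly-bonded O carries H (OX2H1, not H0).
(B) contains a methyl-ester group (-C(=O)OCH3), which satisfies every atom and bond constraint.
(C) has a primary amide (-C(=O)NH2) but the carbonyl is bonded to N, not to an O-C linkage.
So the answer is (B).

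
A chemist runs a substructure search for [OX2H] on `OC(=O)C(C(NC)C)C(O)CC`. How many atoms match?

The query [OX2H] means: aliphatic oxygen with two connections, one of which is H — an -OH oxygen.
Check the 12 heavy atoms by environment: 3× C (H3, X4) → no; 3× C (H1, X4) → no; 1× C (H2, X4) → no; 2× O (H1, X2) → match; 1× C (H0, X3) → no; 1× O (H0, X1) → no; 1× N (H1, X3) → no.
That gives 2 matching atoms.

2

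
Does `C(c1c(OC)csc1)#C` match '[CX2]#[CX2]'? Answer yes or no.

The pattern [CX2]#[CX2] describes a carbon-carbon triple bond — an alkyne.
The molecule carries an ethynyl group (-C#CH), whose atoms satisfy every constraint of the query, so the pattern matches.

Yes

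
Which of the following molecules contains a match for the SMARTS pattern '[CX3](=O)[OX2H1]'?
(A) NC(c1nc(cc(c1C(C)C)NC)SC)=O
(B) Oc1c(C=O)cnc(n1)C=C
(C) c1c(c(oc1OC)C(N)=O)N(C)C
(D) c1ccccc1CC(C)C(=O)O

D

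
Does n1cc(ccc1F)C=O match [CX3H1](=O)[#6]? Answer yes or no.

Yes

The pattern [CX3H1](=O)[#6] describes an sp2 carbon with one H, double-bonded to O and single-bonded to carbon — an aldehyde.
The molecule carries an aldehyde (-CHO), whose atoms satisfy every constraint of the query, so the pattern matches.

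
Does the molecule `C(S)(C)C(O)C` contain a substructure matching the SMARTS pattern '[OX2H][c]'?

No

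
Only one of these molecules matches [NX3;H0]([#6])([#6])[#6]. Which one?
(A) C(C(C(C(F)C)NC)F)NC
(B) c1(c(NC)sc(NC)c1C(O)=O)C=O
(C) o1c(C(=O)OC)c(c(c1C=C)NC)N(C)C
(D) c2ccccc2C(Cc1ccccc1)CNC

C

[NX3;H0]([#6])([#6])[#6] describes a trivalent nitrogen with no H, bonded to three carbons (a tertiary amine).
(A) has an N-methylamino group (-NHCH3) but the nitrogen still has one H (H1), not H0.
(B) has an N-methylamino group (-NHCH3) but the nitrogen still has one H (H1), not H0.
(C) contains a dimethylamino group (-N(CH3)2), which satisfies every atom and bond constraint.
(D) has an N-methylamino group (-NHCH3) but the nitrogen still has one H (H1), not H0.
So the answer is (C).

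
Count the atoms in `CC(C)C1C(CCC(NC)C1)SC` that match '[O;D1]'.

The query [O;D1] means: aliphatic oxygen bonded to exactly one heavy atom.
Check the 13 heavy atoms by environment: 4× C (D3) → no; 3× C (D2) → no; 4× C (D1) → no; 1× S (D2) → no; 1× N (D2) → no.
No environment satisfies the query, so 0 matching atoms.

0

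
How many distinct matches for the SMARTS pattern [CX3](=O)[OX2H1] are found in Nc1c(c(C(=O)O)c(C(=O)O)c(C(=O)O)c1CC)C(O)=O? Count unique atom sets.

4

[CX3](=O)[OX2H1] is the SMARTS for a carboxylic acid: an sp2 carbon double-bonded to O and single-bonded to an -OH oxygen.
The molecule carries 4 separate instances of a carboxylic acid group (-C(=O)OH) meeting every constraint; each maps to a distinct set of atoms, giving 4 matches.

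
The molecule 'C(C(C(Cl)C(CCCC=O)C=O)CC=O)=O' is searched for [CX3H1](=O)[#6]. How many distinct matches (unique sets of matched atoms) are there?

[CX3H1](=O)[#6] is the SMARTS for an aldehyde: an sp2 carbon with one H, double-bonded to O and single-bonded to carbon.
The molecule carries 4 separate instances of an aldehyde (-CHO) meeting every constraint; each maps to a distinct set of atoms, giving 4 matches.

4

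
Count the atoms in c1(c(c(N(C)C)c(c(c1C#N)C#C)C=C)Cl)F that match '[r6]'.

6

The query [r6] means: r6 matches atoms in a six-membered ring.
Check the 17 heavy atoms by environment: 6× c (aromatic, in 6-ring) → match; 1× Cl (acyclic) → no; 2× N (acyclic) → no; 7× C (acyclic) → no; 1× F (acyclic) → no.
That gives 6 matching atoms.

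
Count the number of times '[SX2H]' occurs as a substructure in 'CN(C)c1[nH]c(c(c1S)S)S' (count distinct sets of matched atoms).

3

[SX2H] is the SMARTS for a thiol: an aliphatic sulfur with two connections, one being H.
The molecule carries 3 separate instances of a thiol (-SH) meeting every constraint; each maps to a distinct set of atoms, giving 3 matches.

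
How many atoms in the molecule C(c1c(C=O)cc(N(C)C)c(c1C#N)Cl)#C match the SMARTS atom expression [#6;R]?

The query [#6;R] means: carbon that is part of a ring.
Check the 16 heavy atoms by environment: 6× c (aromatic, in 6-ring) → match; 1× Cl (acyclic) → no; 2× N (acyclic) → no; 6× C (acyclic) → no; 1× O (acyclic) → no.
That gives 6 matching atoms.

6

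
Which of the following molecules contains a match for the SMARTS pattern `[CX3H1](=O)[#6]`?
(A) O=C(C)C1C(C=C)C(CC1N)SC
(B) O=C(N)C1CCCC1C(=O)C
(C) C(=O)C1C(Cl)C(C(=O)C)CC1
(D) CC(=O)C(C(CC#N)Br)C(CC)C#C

[CX3H1](=O)[#6] describes an sp2 carbon with one H, double-bonded to O and single-bonded to carbon (an aldehyde).
(A) has an acetyl/ketone group (-C(=O)CH3) but the carbonyl carbon has H0 (two carbon neighbours), not H1.
(B) has an acetyl/ketone group (-C(=O)CH3) but the carbonyl carbon has H0 (two carbon neighbours), not H1.
(C) contains an aldehyde (-CHO), which satisfies every atom and bond constraint.
(D) has an acetyl/ketone group (-C(=O)CH3) but the carbonyl carbon has H0 (two carbon neighbours), not H1.
So the answer is (C).

C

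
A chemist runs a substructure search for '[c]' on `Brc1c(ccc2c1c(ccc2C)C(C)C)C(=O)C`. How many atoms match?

Check the 18 heavy atoms by environment: 10× c (aromatic) → match; 6× C → no; 1× O → no; 1× Br → no.
That gives 10 matching atoms.

10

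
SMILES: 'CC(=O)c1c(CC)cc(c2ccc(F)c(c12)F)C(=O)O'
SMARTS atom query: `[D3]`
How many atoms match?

9

The query [D3] means: atom with exactly three heavy-atom neighbours.
Check the 20 heavy atoms by environment: 7× c (aromatic, D3) → match; 3× c (aromatic, D2) → no; 2× C (D3) → match; 3× O (D1) → no; 2× C (D1) → no; 2× F (D1) → no; 1× C (D2) → no.
Summing the matching environments: 7 + 2 = 9 matching atoms.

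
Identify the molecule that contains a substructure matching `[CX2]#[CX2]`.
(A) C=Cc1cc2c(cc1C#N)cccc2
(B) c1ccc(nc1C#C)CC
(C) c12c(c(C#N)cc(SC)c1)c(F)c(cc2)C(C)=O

B

[CX2]#[CX2] describes a carbon-carbon triple bond (an alkyne).
(A) has a vinyl group (-CH=CH2) but the C=C is a double bond; both carbons are CX3, not CX2.
(B) contains an ethynyl group (-C#CH), which satisfies every atom and bond constraint.
(C) has a nitrile (-C#N) but the triple bond is C#N, not C#C.
So the answer is (B).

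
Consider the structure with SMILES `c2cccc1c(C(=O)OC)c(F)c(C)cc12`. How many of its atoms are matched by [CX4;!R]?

The query [CX4;!R] means: aliphatic carbon with four total connections, not in a ring.
Check the 16 heavy atoms by environment: 10× c (aromatic, X3, in 6-ring) → no; 1× C (X3, acyclic) → no; 1× O (X1, acyclic) → no; 1× O (X2, acyclic) → no; 2× C (X4, acyclic) → match; 1× F (X1, acyclic) → no.
That gives 2 matching atoms.

2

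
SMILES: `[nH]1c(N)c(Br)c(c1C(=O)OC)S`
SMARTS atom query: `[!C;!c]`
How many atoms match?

Check the 12 heavy atoms by environment: 1× n (aromatic) → match; 4× c (aromatic) → no; 1× S → match; 1× N → match; 1× Br → match; 2× C → no; 2× O → match.
Summing the matching environments: 1 + 1 + 1 + 1 + 2 = 6 matching atoms.

6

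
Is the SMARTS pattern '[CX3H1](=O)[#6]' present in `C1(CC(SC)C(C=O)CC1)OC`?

Yes

The pattern [CX3H1](=O)[#6] describes an sp2 carbon with one H, double-bonded to O and single-bonded to carbon — an aldehyde.
The molecule carries an aldehyde (-CHO), whose atoms satisfy every constraint of the query, so the pattern matches.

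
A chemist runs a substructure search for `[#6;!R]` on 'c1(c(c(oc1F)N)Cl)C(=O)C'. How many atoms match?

The query [#6;!R] means: carbon not in any ring.
Check the 11 heavy atoms by environment: 1× o (aromatic, in 5-ring) → no; 4× c (aromatic, in 5-ring) → no; 1× F (acyclic) → no; 2× C (acyclic) → match; 1× O (acyclic) → no; 1× Cl (acyclic) → no; 1× N (acyclic) → no.
That gives 2 matching atoms.

2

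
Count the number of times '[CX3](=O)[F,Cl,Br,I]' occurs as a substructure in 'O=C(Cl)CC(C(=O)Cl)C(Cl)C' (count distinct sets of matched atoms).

2

[CX3](=O)[F,Cl,Br,I] is the SMARTS for an acyl halide: a carbonyl carbon bonded to a halogen.
The molecule carries 2 separate instances of an acyl chloride (-C(=O)Cl) meeting every constraint; each maps to a distinct set of atoms, giving 2 matches.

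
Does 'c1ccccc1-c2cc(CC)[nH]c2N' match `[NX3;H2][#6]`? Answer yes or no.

The pattern [NX3;H2][#6] describes a trivalent nitrogen with two H attached to carbon — a primary amine.
The molecule carries a primary amino group (-NH2), whose atoms satisfy every constraint of the query, so the pattern matches.

Yes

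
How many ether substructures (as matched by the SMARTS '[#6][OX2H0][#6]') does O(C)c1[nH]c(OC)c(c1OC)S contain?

3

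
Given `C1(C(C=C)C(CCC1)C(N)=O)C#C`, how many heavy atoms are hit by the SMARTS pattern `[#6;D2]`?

5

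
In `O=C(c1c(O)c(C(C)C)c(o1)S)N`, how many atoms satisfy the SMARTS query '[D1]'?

The query [D1] means: atom with exactly one heavy-atom neighbour (degree 1).
Check the 13 heavy atoms by environment: 1× o (aromatic, D2) → no; 4× c (aromatic, D3) → no; 2× C (D3) → no; 2× C (D1) → match; 1× S (D1) → match; 2× O (D1) → match; 1× N (D1) → match.
Summing the matching environments: 2 + 1 + 2 + 1 = 6 matching atoms.

6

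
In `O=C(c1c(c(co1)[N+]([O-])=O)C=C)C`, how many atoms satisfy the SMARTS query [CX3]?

3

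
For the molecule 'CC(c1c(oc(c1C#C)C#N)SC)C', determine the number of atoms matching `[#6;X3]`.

Check the 14 heavy atoms by environment: 1× o (aromatic, X2) → no; 4× c (aromatic, X3) → match; 3× C (X2) → no; 1× N (X1) → no; 1× S (X2) → no; 4× C (X4) → no.
That gives 4 matching atoms.

4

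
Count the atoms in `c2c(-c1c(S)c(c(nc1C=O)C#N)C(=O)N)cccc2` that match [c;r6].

11

Check the 20 heavy atoms by environment: 1× n (aromatic, in 6-ring) → no; 11× c (aromatic, in 6-ring) → match; 1× S (acyclic) → no; 3× C (acyclic) → no; 2× O (acyclic) → no; 2× N (acyclic) → no.
That gives 11 matching atoms.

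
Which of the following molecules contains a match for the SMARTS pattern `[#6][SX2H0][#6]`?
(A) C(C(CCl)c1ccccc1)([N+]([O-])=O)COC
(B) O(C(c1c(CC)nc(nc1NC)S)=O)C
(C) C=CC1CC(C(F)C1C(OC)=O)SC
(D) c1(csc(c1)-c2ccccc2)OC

C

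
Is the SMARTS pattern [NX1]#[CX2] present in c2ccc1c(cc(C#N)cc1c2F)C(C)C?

Yes

The pattern [NX1]#[CX2] describes a nitrogen triple-bonded to a two-connected carbon — a nitrile.
The molecule carries a nitrile (-C#N), whose atoms satisfy every constraint of the query, so the pattern matches.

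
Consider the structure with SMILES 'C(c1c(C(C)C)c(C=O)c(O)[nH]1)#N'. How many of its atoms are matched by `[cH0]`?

The query [cH0] means: aromatic carbon with no attached hydrogen (substituted or ring-fusion).
Check the 13 heavy atoms by environment: 1× n (aromatic, H1) → no; 4× c (aromatic, H0) → match; 1× O (H1) → no; 2× C (H1) → no; 2× C (H3) → no; 1× O (H0) → no; 1× C (H0) → no; 1× N (H0) → no.
That gives 4 matching atoms.

4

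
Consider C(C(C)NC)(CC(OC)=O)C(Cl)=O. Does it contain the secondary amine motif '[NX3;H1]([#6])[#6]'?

Yes

The pattern [NX3;H1]([#6])[#6] describes a trivalent nitrogen with one H, bonded to two carbons — a secondary amine.
The molecule carries an N-methylamino group (-NHCH3), whose atoms satisfy every constraint of the query, so the pattern matches.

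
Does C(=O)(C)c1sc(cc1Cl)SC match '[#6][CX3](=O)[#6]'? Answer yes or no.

The pattern [#6][CX3](=O)[#6] describes a carbonyl carbon (no H) flanked by two carbons — a ketone.
The molecule carries an acetyl/ketone group (-C(=O)CH3), whose atoms satisfy every constraint of the query, so the pattern matches.

Yes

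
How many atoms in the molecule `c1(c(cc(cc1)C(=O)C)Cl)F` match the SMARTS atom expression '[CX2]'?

0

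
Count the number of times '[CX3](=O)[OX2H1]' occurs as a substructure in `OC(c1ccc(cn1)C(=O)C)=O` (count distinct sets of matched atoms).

[CX3](=O)[OX2H1] is the SMARTS for a carboxylic acid: an sp2 carbon double-bonded to O and single-bonded to an -OH oxygen.
Exactly one fragment in the molecule meets all constraints, giving 1 match.

1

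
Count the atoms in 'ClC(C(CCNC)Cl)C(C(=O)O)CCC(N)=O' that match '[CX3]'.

2

Check the 17 heavy atoms by environment: 8× C (X4) → no; 2× C (X3) → match; 2× O (X1) → no; 1× O (X2) → no; 2× N (X3) → no; 2× Cl (X1) → no.
That gives 2 matching atoms.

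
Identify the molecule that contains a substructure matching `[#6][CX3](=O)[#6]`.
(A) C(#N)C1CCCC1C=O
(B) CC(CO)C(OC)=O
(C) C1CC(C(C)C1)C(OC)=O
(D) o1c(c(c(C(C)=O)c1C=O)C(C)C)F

[#6][CX3](=O)[#6] describes a carbonyl carbon (no H) flanked by two carbons (a ketone).
(A) has an aldehyde (-CHO) but the carbonyl carbon has H1, so it is not flanked by two carbons.
(B) has a methyl-ester group (-C(=O)OCH3) but one neighbour of the carbonyl carbon is O, not C.
(C) has a methyl-ester group (-C(=O)OCH3) but one neighbour of the carbonyl carbon is O, not C.
(D) contains an acetyl/ketone group (-C(=O)CH3), which satisfies every atom and bond constraint.
So the answer is (D).

D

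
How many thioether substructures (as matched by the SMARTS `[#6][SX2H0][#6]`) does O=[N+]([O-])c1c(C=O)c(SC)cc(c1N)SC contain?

[#6][SX2H0][#6] is the SMARTS for a thioether: an aliphatic sulfur bridging two carbons with no H on the sulfur.
The molecule carries 2 separate instances of a methylthio ether (-SCH3) meeting every constraint; each maps to a distinct set of atoms, giving 2 matches.

2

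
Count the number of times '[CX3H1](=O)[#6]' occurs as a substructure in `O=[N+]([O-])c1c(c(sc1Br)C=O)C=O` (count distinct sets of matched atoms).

[CX3H1](=O)[#6] is the SMARTS for an aldehyde: an sp2 carbon with one H, double-bonded to O and single-bonded to carbon.
The molecule carries 2 separate instances of an aldehyde (-CHO) meeting every constraint; each maps to a distinct set of atoms, giving 2 matches.

2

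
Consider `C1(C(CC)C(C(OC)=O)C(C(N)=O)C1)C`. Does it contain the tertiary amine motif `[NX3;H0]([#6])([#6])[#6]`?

No

The pattern [NX3;H0]([#6])([#6])[#6] describes a trivalent nitrogen with no H, bonded to three carbons — a tertiary amine.
The closest candidate here is a primary amide (-C(=O)NH2), but the amide nitrogen has H2 and only one carbon neighbour. No other fragment satisfies the full query, so there is no match.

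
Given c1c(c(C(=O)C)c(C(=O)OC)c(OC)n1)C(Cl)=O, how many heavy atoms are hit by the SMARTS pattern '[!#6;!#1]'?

7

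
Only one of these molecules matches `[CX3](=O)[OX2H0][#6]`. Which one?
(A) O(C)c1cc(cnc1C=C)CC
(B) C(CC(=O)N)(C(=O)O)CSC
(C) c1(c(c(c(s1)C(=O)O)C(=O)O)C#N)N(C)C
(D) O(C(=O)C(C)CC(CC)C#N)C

[CX3](=O)[OX2H0][#6] describes a carbonyl carbon bonded to an oxygen that is itself bonded to carbon (no H on that O) (an ester).
(A) has a methoxy ether (-OCH3) but the ether oxygen is not adjacent to a C=O carbon.
(B) has a carboxylic acid group (-C(=O)OH) but the singly-bonded O carries H (OX2H1, not H0).
(C) has a carboxylic acid group (-C(=O)OH) but the singly-bonded O carries H (OX2H1, not H0).
(D) contains a methyl-ester group (-C(=O)OCH3), which satisfies every atom and bond constraint.
So the answer is (D).

D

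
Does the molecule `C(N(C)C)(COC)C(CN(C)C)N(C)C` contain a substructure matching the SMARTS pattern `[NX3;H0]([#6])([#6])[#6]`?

Yes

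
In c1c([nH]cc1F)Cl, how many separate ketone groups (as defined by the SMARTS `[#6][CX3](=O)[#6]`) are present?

0

[#6][CX3](=O)[#6] is the SMARTS for a ketone: a carbonyl carbon (no H) flanked by two carbons.
No fragment in the molecule satisfies every constraint, giving 0 matches.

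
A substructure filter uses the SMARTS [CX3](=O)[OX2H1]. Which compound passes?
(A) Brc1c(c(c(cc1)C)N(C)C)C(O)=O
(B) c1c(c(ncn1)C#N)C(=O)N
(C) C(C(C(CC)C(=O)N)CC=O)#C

[CX3](=O)[OX2H1] describes an sp2 carbon double-bonded to O and single-bonded to an -OH oxygen (a carboxylic acid).
(A) contains a carboxylic acid group (-C(=O)OH), which satisfies every atom and bond constraint.
(B) has a primary amide (-C(=O)NH2) but the carbonyl is bonded to N, not to an -OH oxygen.
(C) has an aldehyde (-CHO) but there is no singly-bonded oxygen on the carbonyl carbon.
So the answer is (A).

A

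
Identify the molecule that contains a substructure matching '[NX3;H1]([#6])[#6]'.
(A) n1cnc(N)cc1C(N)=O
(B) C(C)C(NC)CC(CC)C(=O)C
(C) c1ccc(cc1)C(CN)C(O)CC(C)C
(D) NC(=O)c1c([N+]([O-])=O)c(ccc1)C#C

[NX3;H1]([#6])[#6] describes a trivalent nitrogen with one H, bonded to two carbons (a secondary amine).
(A) has a primary amide (-C(=O)NH2) but the -C(=O)NH2 nitrogen has H2, not H1.
(B) contains an N-methylamino group (-NHCH3), which satisfies every atom and bond constraint.
(C) has a primary amino group (-NH2) but the nitrogen has H2 and only one carbon neighbour.
(D) has a primary amide (-C(=O)NH2) but the -C(=O)NH2 nitrogen has H2, not H1.
So the answer is (B).

B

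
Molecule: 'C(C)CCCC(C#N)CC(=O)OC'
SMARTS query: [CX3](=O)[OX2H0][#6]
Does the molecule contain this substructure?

Yes

The pattern [CX3](=O)[OX2H0][#6] describes a carbonyl carbon bonded to an oxygen that is itself bonded to carbon (no H on that O) — an ester.
The molecule carries a methyl-ester group (-C(=O)OCH3), whose atoms satisfy every constraint of the query, so the pattern matches.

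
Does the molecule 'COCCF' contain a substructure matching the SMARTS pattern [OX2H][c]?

No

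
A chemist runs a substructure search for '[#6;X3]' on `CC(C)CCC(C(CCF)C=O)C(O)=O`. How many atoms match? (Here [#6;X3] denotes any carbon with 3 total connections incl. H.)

The query [#6;X3] means: any carbon (aromatic or not) with three total connections.
Check the 15 heavy atoms by environment: 9× C (X4) → no; 2× C (X3) → match; 2× O (X1) → no; 1× O (X2) → no; 1× F (X1) → no.
That gives 2 matching atoms.

2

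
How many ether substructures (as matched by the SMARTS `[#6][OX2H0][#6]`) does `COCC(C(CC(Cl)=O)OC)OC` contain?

[#6][OX2H0][#6] is the SMARTS for an ether: an aliphatic oxygen bridging two carbons with no H on the oxygen.
The molecule carries 3 separate instances of a methoxy ether (-OCH3) meeting every constraint; each maps to a distinct set of atoms, giving 3 matches.

3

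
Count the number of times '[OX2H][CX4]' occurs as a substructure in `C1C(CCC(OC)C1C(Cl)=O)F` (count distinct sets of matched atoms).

[OX2H][CX4] is the SMARTS for an aliphatic alcohol: a hydroxyl oxygen bound to an sp3 (X4) carbon.
The molecule has a methoxy ether (-OCH3), but the oxygen has H0 (ether), not H1; nothing else fits, so there are 0 matches.

0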